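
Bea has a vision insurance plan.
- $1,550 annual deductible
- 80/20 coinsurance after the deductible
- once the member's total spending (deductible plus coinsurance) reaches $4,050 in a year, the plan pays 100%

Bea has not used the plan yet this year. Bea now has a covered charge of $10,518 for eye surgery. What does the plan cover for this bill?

$7,174.40

Deductible not yet touched, so the first $1,550 of the bill goes to the deductible.
That leaves $10,518 − $1,550 = $8,968 for coinsurance.
Member's 20% share of $8,968 is $1,793.60.
So the member owes $1,550 + $1,793.60 = $3,343.60 before any cap.
Year-to-date out-of-pocket becomes $0 + $3,343.60 = $3,343.60, still under the $4,050 maximum, so no cap applies.
Insurer pays the balance: $10,518 − $3,343.60 = $7,174.40.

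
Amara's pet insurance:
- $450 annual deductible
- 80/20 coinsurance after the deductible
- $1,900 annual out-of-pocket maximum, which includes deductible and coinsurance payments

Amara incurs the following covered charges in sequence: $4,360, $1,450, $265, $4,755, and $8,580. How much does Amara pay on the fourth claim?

$325

Claim 1 ($4,360): deductible takes $450, $3,910 remains; owner's 20% is $782. Owner owes $1,232 (running OOP $1,232).
Claim 2 ($1,450): 20% coinsurance on $1,450 = $290. Cost to owner: $290. OOP to date $1,522.
Claim 3 ($265): deductible met; 20% of $265 = $53. Cost to owner: $53. OOP to date $1,575.
Claim 4 ($4,755): deductible met; 20% of $4,755 = $951. OOP would hit $2,526 > $1,900, so the cap limits the owner to $1,900 − $1,575 = $325.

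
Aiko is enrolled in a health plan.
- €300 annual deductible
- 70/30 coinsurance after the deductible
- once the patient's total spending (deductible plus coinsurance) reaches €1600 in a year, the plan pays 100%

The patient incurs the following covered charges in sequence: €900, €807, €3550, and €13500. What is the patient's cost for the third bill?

Claim 1 — €900: deductible takes €300, €600 remains; coinsurance €600 × 30% = €180. Patient pays €480; OOP now €480.
Claim 2 — €807: deductible met; 30% of €807 = €242.10. Cost to patient: €242.10. OOP to date €722.10.
Claim 3 — €3550: deductible already satisfied, so patient's share is 30% × €3550 = €1065. OOP would hit €1787.10 > €1600, so the cap limits the patient to €1600 − €722.10 = €877.90.

€877.90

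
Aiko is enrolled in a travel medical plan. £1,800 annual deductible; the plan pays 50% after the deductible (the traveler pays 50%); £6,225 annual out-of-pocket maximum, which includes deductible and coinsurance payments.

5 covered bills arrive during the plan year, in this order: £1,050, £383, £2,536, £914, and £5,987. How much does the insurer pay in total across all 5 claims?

£4,645

Claim 1 (£1,050): fully absorbed by the deductible. Traveler pays £1,050; OOP now £1,050. Plan pays £1,050 − £1,050 = £0.
Claim 2 (£383): entire amount goes to the deductible. Traveler owes £383 (running OOP £1,433). Insurer: £383 − £383 = £0.
Claim 3 (£2,536): deductible takes £367, £2,169 remains; coinsurance £2,169 × 50% = £1,084.50. Traveler pays £1,451.50; OOP now £2,884.50. Plan pays £2,536 − £1,451.50 = £1,084.50.
Claim 4 (£914): 50% coinsurance on £914 = £457. Traveler pays £457; OOP now £3,341.50. Plan pays £914 − £457 = £457.
Claim 5 (£5,987): deductible already satisfied, so traveler's share is 50% × £5,987 = £2,993.50. OOP would hit £6,335 > £6,225, so the cap limits the traveler to £6,225 − £3,341.50 = £2,883.50. Insurer: £5,987 − £2,883.50 = £3,103.50.
Insurer total = bills − traveler's total = £10,870 − £6,225 = £4,645.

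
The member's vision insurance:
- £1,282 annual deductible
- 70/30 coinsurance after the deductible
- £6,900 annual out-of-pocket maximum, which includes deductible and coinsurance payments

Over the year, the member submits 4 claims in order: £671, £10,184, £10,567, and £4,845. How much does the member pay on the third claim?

Claim 1 (£671): fully absorbed by the deductible. Member pays £671; OOP now £671.
Claim 2 (£10,184): deductible takes £611, £9,573 remains; coinsurance £9,573 × 30% = £2,871.90. Cost to member: £3,482.90. OOP to date £4,153.90.
Claim 3 (£10,567): 30% coinsurance on £10,567 = £3,170.10. OOP would hit £7,324 > £6,900, so the cap limits the member to £6,900 − £4,153.90 = £2,746.10.

£2,746.10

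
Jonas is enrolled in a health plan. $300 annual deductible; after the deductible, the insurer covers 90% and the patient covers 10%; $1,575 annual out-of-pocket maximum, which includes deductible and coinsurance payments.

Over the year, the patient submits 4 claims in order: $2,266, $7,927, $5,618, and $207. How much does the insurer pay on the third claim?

$5,332.30

Bill 1, $2,266: $300 finishes the deductible; $1,966 goes to coinsurance; 10% of $1,966 = $196.60. Patient owes $496.60 (running OOP $496.60). Insurer: $2,266 − $496.60 = $1,769.40.
Bill 2, $7,927: 10% coinsurance on $7,927 = $792.70. Cost to patient: $792.70. OOP to date $1,289.30. Insurer: $7,927 − $792.70 = $7,134.30.
Bill 3, $5,618: 10% coinsurance on $5,618 = $561.80. OOP would hit $1,851.10 > $1,575, so the cap limits the patient to $1,575 − $1,289.30 = $285.70. Insurer: $5,618 − $285.70 = $5,332.30.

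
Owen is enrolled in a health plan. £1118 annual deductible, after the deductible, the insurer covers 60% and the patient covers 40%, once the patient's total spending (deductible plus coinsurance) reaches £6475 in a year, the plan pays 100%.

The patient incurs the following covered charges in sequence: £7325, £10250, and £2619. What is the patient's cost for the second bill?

Bill 1, £7325: deductible takes £1118, £6207 remains; patient's 40% is £2482.80. Patient owes £3600.80 (running OOP £3600.80).
Bill 2, £10250: deductible already satisfied, so patient's share is 40% × £10250 = £4100. OOP would hit £7700.80 > £6475, so the cap limits the patient to £6475 − £3600.80 = £2874.20.

£2874.20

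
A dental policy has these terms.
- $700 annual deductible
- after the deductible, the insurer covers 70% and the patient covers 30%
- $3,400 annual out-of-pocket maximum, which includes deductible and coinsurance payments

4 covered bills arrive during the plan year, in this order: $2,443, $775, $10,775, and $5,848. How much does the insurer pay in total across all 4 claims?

$16,441

#1 ($2,443): deductible takes $700, $1,743 remains; 30% of $1,743 = $522.90. Cost to patient: $1,222.90. OOP to date $1,222.90. Plan pays $2,443 − $1,222.90 = $1,220.10.
#2 ($775): deductible met; 30% of $775 = $232.50. Patient pays $232.50; OOP now $1,455.40. Plan pays $775 − $232.50 = $542.50.
#3 ($10,775): 30% coinsurance on $10,775 = $3,232.50. OOP would hit $4,687.90 > $3,400, so the cap limits the patient to $3,400 − $1,455.40 = $1,944.60. Insurer: $10,775 − $1,944.60 = $8,830.40.
#4 ($5,848): 30% coinsurance on $5,848 = $1,754.40. Adding that to $3,400 gives $5,154.40, past the $3,400 cap; patient pays only $3,400 − $3,400 = $0. Plan pays $5,848 − $0 = $5,848.
Insurer total = bills − patient's total = $19,841 − $3,400 = $16,441.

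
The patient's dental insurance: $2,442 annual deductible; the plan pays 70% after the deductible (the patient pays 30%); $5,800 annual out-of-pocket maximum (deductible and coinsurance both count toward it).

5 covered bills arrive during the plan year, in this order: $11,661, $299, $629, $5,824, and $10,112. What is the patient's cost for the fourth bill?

Claim 1 — $11,661: $2,442 to deductible, leaving $9,219; 30% of $9,219 = $2,765.70. Cost to patient: $5,207.70. OOP to date $5,207.70.
Claim 2 — $299: deductible already satisfied, so patient's share is 30% × $299 = $89.70. Cost to patient: $89.70. OOP to date $5,297.40.
Claim 3 — $629: deductible already satisfied, so patient's share is 30% × $629 = $188.70. Patient pays $188.70; OOP now $5,486.10.
Claim 4 — $5,824: deductible met; 30% of $5,824 = $1,747.20. Adding that to $5,486.10 gives $7,233.30, past the $5,800 cap; patient pays only $5,800 − $5,486.10 = $313.90.

$313.90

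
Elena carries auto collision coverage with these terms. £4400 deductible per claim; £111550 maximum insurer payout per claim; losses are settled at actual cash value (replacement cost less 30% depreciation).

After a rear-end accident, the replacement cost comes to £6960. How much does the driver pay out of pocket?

£6488

Depreciate 30%: the covered value is £6960 × 0.7 = £4872.
Less the £4400 deductible: £4872 − £4400 = £472.
That's under the £111550 cap, so the insurer reimburses the full £472.
Out of pocket: £6960 − £472 = £6488.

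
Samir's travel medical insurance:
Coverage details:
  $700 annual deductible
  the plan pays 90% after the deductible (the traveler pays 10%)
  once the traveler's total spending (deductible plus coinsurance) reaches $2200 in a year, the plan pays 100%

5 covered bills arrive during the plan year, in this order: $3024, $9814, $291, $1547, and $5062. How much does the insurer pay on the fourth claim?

Bill 1, $3024: $700 to deductible, leaving $2324; 10% of $2324 = $232.40. Traveler pays $932.40; OOP now $932.40. Insurer: $3024 − $932.40 = $2091.60.
Bill 2, $9814: 10% coinsurance on $9814 = $981.40. Traveler owes $981.40 (running OOP $1913.80). Plan pays $9814 − $981.40 = $8832.60.
Bill 3, $291: 10% coinsurance on $291 = $29.10. Cost to traveler: $29.10. OOP to date $1942.90. Insurer: $291 − $29.10 = $261.90.
Bill 4, $1547: deductible already satisfied, so traveler's share is 10% × $1547 = $154.70. Traveler owes $154.70 (running OOP $2097.60). Insurer: $1547 − $154.70 = $1392.30.

$1392.30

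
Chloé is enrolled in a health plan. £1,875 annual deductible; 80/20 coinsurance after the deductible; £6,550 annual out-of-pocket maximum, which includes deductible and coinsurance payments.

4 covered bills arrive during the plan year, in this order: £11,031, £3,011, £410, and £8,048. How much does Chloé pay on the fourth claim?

£1,609.60

Claim 1 (£11,031): £1,875 to deductible, leaving £9,156; coinsurance £9,156 × 20% = £1,831.20. Patient owes £3,706.20 (running OOP £3,706.20).
Claim 2 (£3,011): deductible already satisfied, so patient's share is 20% × £3,011 = £602.20. Cost to patient: £602.20. OOP to date £4,308.40.
Claim 3 (£410): 20% coinsurance on £410 = £82. Cost to patient: £82. OOP to date £4,390.40.
Claim 4 (£8,048): 20% coinsurance on £8,048 = £1,609.60. Cost to patient: £1,609.60. OOP to date £6,000.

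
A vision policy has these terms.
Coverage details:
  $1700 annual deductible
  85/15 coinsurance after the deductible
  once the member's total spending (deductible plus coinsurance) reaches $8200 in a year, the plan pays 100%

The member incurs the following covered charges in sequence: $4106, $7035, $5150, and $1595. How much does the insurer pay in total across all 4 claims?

$13758.10

#1 ($4106): $1700 to deductible, leaving $2406; 15% of $2406 = $360.90. Member pays $2060.90; OOP now $2060.90. Plan pays $4106 − $2060.90 = $2045.10.
#2 ($7035): deductible met; 15% of $7035 = $1055.25. Cost to member: $1055.25. OOP to date $3116.15. Insurer: $7035 − $1055.25 = $5979.75.
#3 ($5150): deductible met; 15% of $5150 = $772.50. Member pays $772.50; OOP now $3888.65. Plan pays $5150 − $772.50 = $4377.50.
#4 ($1595): 15% coinsurance on $1595 = $239.25. Cost to member: $239.25. OOP to date $4127.90. Insurer: $1595 − $239.25 = $1355.75.
Insurer total: $2045.10 + $5979.75 + $4377.50 + $1355.75 = $13758.10.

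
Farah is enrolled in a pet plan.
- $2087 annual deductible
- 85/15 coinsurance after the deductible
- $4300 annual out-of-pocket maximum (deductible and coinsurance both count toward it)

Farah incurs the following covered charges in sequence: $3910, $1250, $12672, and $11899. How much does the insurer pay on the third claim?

$10919.95

Claim 1 — $3910: deductible takes $2087, $1823 remains; owner's 15% is $273.45. Cost to owner: $2360.45. OOP to date $2360.45. Plan pays $3910 − $2360.45 = $1549.55.
Claim 2 — $1250: deductible met; 15% of $1250 = $187.50. Owner owes $187.50 (running OOP $2547.95). Insurer: $1250 − $187.50 = $1062.50.
Claim 3 — $12672: deductible already satisfied, so owner's share is 15% × $12672 = $1900.80. Adding that to $2547.95 gives $4448.75, past the $4300 cap; owner pays only $4300 − $2547.95 = $1752.05. Plan pays $12672 − $1752.05 = $10919.95.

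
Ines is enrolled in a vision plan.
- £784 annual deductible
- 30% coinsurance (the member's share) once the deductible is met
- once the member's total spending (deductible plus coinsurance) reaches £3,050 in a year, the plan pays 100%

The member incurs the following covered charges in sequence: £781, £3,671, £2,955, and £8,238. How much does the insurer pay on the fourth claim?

£7,958.90

Claim 1 (£781): entire amount goes to the deductible. Member pays £781; OOP now £781. Plan pays £781 − £781 = £0.
Claim 2 (£3,671): deductible takes £3, £3,668 remains; member's 30% is £1,100.40. Member pays £1,103.40; OOP now £1,884.40. Insurer: £3,671 − £1,103.40 = £2,567.60.
Claim 3 (£2,955): 30% coinsurance on £2,955 = £886.50. Member pays £886.50; OOP now £2,770.90. Plan pays £2,955 − £886.50 = £2,068.50.
Claim 4 (£8,238): deductible already satisfied, so member's share is 30% × £8,238 = £2,471.40. OOP would hit £5,242.30 > £3,050, so the cap limits the member to £3,050 − £2,770.90 = £279.10. Insurer: £8,238 − £279.10 = £7,958.90.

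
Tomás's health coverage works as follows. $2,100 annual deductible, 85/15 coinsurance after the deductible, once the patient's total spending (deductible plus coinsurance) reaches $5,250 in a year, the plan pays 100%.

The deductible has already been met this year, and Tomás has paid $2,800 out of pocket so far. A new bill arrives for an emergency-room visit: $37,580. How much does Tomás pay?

The deductible is already satisfied, so the full bill goes to coinsurance.
Patient's 15% share of $37,580 is $5,637.
That would bring total out-of-pocket to $8,437, past the $5,250 cap. The patient is capped at $5,250 − $2,800 = $2,450 on this claim.

$2,450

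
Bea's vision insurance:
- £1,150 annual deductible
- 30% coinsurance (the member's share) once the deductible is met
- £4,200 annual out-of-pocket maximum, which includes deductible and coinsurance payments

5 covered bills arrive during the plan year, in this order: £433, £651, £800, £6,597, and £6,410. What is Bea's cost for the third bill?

#1 (£433): entire amount goes to the deductible. Member pays £433; OOP now £433.
#2 (£651): entire amount goes to the deductible. Member pays £651; OOP now £1,084.
#3 (£800): £66 to deductible, leaving £734; member's 30% is £220.20. Member pays £286.20; OOP now £1,370.20.

£286.20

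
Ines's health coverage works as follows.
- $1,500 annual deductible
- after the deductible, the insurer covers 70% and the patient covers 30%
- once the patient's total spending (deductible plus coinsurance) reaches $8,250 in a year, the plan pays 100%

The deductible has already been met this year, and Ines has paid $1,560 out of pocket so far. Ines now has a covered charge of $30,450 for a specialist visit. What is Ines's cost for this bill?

With the deductible met, the entire $30,450 is subject to coinsurance.
Patient's 30% share of $30,450 is $9,135.
Year-to-date out-of-pocket would reach $1,560 + $9,135 = $10,695, above the $8,250 maximum, so the patient pays only $8,250 − $1,560 = $6,690.

$6,690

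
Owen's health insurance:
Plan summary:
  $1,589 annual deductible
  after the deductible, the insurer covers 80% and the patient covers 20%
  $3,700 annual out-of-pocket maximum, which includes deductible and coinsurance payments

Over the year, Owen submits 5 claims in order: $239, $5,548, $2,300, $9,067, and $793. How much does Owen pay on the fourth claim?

Bill 1, $239: all of it applies to the deductible. Patient owes $239 (running OOP $239).
Bill 2, $5,548: deductible takes $1,350, $4,198 remains; 20% of $4,198 = $839.60. Patient owes $2,189.60 (running OOP $2,428.60).
Bill 3, $2,300: deductible already satisfied, so patient's share is 20% × $2,300 = $460. Cost to patient: $460. OOP to date $2,888.60.
Bill 4, $9,067: deductible met; 20% of $9,067 = $1,813.40. That would push OOP to $4,702, over the $3,700 cap, so patient pays $3,700 − $2,888.60 = $811.40.

$811.40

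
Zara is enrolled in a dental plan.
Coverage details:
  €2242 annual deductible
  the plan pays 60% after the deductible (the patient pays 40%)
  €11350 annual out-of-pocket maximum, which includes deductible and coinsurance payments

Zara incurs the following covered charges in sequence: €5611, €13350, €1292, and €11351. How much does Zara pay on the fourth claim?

€1903.60

Claim 1 (€5611): €2242 finishes the deductible; €3369 goes to coinsurance; coinsurance €3369 × 40% = €1347.60. Patient owes €3589.60 (running OOP €3589.60).
Claim 2 (€13350): deductible already satisfied, so patient's share is 40% × €13350 = €5340. Cost to patient: €5340. OOP to date €8929.60.
Claim 3 (€1292): deductible already satisfied, so patient's share is 40% × €1292 = €516.80. Patient pays €516.80; OOP now €9446.40.
Claim 4 (€11351): deductible already satisfied, so patient's share is 40% × €11351 = €4540.40. Adding that to €9446.40 gives €13986.80, past the €11350 cap; patient pays only €11350 − €9446.40 = €1903.60.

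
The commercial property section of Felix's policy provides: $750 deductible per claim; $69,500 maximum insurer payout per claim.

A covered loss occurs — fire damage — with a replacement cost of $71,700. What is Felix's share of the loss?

Subtract the deductible: $71,700 − $750 = $70,950.
The $69,500 per-incident cap binds; insurer pays $69,500.
Out of pocket: $71,700 − $69,500 = $2,200.

$2,200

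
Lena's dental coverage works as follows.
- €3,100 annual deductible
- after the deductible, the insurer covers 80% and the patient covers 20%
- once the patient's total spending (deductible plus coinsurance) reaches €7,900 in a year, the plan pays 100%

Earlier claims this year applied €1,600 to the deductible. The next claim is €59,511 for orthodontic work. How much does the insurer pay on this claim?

Deductible still to meet: €3,100 − €1,600 = €1,500.
That leaves €59,511 − €1,500 = €58,011 for coinsurance.
20% of €58,011 = €11,602.20 falls to the patient.
That puts the patient's cost at €1,500 + €11,602.20 = €13,102.20 before any cap.
That would bring total out-of-pocket to €14,702.20, past the €7,900 cap. The patient is capped at €7,900 − €1,600 = €6,300 on this claim.
The plan picks up €59,511 − €6,300 = €53,211.

€53,211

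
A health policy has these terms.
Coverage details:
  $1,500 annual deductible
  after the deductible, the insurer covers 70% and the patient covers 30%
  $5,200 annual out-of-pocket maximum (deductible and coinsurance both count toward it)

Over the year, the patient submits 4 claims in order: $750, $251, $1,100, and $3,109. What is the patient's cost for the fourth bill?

Claim 1 — $750: entire amount goes to the deductible. Cost to patient: $750. OOP to date $750.
Claim 2 — $251: entire amount goes to the deductible. Patient pays $251; OOP now $1,001.
Claim 3 — $1,100: $499 to deductible, leaving $601; coinsurance $601 × 30% = $180.30. Patient owes $679.30 (running OOP $1,680.30).
Claim 4 — $3,109: 30% coinsurance on $3,109 = $932.70. Patient pays $932.70; OOP now $2,613.

$932.70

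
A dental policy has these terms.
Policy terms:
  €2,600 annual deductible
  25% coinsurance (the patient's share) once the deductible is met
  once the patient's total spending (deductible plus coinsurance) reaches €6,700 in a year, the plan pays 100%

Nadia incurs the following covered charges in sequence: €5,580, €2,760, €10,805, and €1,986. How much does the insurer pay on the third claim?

Bill 1, €5,580: €2,600 finishes the deductible; €2,980 goes to coinsurance; coinsurance €2,980 × 25% = €745. Patient pays €3,345; OOP now €3,345. Insurer: €5,580 − €3,345 = €2,235.
Bill 2, €2,760: deductible met; 25% of €2,760 = €690. Cost to patient: €690. OOP to date €4,035. Insurer: €2,760 − €690 = €2,070.
Bill 3, €10,805: deductible already satisfied, so patient's share is 25% × €10,805 = €2,701.25. OOP would hit €6,736.25 > €6,700, so the cap limits the patient to €6,700 − €4,035 = €2,665. Plan pays €10,805 − €2,665 = €8,140.

€8,140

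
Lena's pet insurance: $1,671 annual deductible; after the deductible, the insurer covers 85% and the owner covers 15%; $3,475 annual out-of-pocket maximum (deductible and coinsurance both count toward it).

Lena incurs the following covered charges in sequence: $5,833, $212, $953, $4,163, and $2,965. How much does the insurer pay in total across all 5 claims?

$10,651

Claim 1 ($5,833): $1,671 finishes the deductible; $4,162 goes to coinsurance; owner's 15% is $624.30. Owner pays $2,295.30; OOP now $2,295.30. Insurer: $5,833 − $2,295.30 = $3,537.70.
Claim 2 ($212): deductible met; 15% of $212 = $31.80. Cost to owner: $31.80. OOP to date $2,327.10. Insurer: $212 − $31.80 = $180.20.
Claim 3 ($953): deductible met; 15% of $953 = $142.95. Owner owes $142.95 (running OOP $2,470.05). Plan pays $953 − $142.95 = $810.05.
Claim 4 ($4,163): 15% coinsurance on $4,163 = $624.45. Owner pays $624.45; OOP now $3,094.50. Insurer: $4,163 − $624.45 = $3,538.55.
Claim 5 ($2,965): deductible already satisfied, so owner's share is 15% × $2,965 = $444.75. That would push OOP to $3,539.25, over the $3,475 cap, so owner pays $3,475 − $3,094.50 = $380.50. Plan pays $2,965 − $380.50 = $2,584.50.
Insurer total = bills − owner's total = $14,126 − $3,475 = $10,651.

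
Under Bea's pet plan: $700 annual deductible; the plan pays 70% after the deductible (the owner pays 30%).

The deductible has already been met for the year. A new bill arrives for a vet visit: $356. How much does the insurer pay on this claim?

With the deductible met, the entire $356 is subject to coinsurance.
Coinsurance: $356 × 30% = $106.80.
The insurer covers the remainder: $356 − $106.80 = $249.20.

$249.20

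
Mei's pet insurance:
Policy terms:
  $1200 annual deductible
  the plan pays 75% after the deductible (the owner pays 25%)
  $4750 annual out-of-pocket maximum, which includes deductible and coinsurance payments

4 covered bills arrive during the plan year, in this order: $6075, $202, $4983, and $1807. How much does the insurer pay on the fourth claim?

Claim 1 — $6075: $1200 to deductible, leaving $4875; 25% of $4875 = $1218.75. Owner pays $2418.75; OOP now $2418.75. Insurer: $6075 − $2418.75 = $3656.25.
Claim 2 — $202: 25% coinsurance on $202 = $50.50. Owner owes $50.50 (running OOP $2469.25). Plan pays $202 − $50.50 = $151.50.
Claim 3 — $4983: 25% coinsurance on $4983 = $1245.75. Owner owes $1245.75 (running OOP $3715). Plan pays $4983 − $1245.75 = $3737.25.
Claim 4 — $1807: 25% coinsurance on $1807 = $451.75. Owner pays $451.75; OOP now $4166.75. Plan pays $1807 − $451.75 = $1355.25.

$1355.25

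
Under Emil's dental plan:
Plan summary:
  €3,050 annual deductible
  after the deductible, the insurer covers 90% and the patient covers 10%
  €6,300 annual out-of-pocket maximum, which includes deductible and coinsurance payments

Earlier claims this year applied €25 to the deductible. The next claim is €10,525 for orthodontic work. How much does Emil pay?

€3,775

Deductible still to meet: €3,050 − €25 = €3,025.
The remaining €7,500 (= €10,525 − €3,025) moves to coinsurance.
10% of €7,500 = €750 falls to the patient.
Patient responsibility before any cap: €3,025 + €750 = €3,775.
Cumulative spending €25 + €3,775 = €3,800 stays under the €6,300 maximum.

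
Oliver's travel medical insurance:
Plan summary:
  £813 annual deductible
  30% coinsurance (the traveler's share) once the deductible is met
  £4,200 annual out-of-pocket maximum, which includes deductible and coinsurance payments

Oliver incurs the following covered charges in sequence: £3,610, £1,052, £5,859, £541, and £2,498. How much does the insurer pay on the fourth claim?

#1 (£3,610): £813 finishes the deductible; £2,797 goes to coinsurance; traveler's 30% is £839.10. Traveler pays £1,652.10; OOP now £1,652.10. Insurer: £3,610 − £1,652.10 = £1,957.90.
#2 (£1,052): deductible already satisfied, so traveler's share is 30% × £1,052 = £315.60. Cost to traveler: £315.60. OOP to date £1,967.70. Plan pays £1,052 − £315.60 = £736.40.
#3 (£5,859): 30% coinsurance on £5,859 = £1,757.70. Cost to traveler: £1,757.70. OOP to date £3,725.40. Insurer: £5,859 − £1,757.70 = £4,101.30.
#4 (£541): deductible met; 30% of £541 = £162.30. Cost to traveler: £162.30. OOP to date £3,887.70. Insurer: £541 − £162.30 = £378.70.

£378.70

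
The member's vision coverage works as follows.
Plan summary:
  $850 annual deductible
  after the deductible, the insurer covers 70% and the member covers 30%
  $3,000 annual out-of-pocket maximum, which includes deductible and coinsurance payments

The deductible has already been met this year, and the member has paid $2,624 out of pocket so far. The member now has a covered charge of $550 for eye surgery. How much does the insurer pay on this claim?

$385

With the deductible met, the entire $550 is subject to coinsurance.
30% of $550 = $165 falls to the member.
Year-to-date out-of-pocket becomes $2,624 + $165 = $2,789, still under the $3,000 maximum, so no cap applies.
Insurer pays the balance: $550 − $165 = $385.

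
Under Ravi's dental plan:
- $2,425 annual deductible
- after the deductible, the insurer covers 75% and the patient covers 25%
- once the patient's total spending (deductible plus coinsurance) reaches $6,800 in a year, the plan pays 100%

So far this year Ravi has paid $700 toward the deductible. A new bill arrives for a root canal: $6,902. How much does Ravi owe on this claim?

Remaining deductible: $2,425 − $700 = $1,725.
The remaining $5,177 (= $6,902 − $1,725) moves to coinsurance.
Coinsurance: $5,177 × 25% = $1,294.25.
That puts the patient's cost at $1,725 + $1,294.25 = $3,019.25 before any cap.
Cumulative spending $700 + $3,019.25 = $3,719.25 stays under the $6,800 maximum.

$3,019.25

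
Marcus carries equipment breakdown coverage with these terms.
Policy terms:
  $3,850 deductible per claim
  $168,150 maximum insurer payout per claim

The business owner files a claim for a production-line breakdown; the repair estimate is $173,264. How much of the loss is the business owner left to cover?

$5,114

Less the $3,850 deductible: $173,264 − $3,850 = $169,414.
Since $169,414 > $168,150, the payout is capped at $168,150.
Business owner's share is the uncovered remainder: $173,264 − $168,150 = $5,114.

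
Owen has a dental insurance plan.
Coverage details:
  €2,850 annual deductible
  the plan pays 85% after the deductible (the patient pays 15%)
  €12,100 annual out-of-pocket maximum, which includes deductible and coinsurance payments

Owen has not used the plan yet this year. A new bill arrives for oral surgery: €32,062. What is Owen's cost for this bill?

€7,231.80

Nothing has been paid toward the €2,850 deductible, so the first €2,850 of this charge is applied there.
That leaves €32,062 − €2,850 = €29,212 for coinsurance.
Patient's 15% share of €29,212 is €4,381.80.
So the patient owes €2,850 + €4,381.80 = €7,231.80 before any cap.
Cumulative spending €0 + €7,231.80 = €7,231.80 stays under the €12,100 maximum.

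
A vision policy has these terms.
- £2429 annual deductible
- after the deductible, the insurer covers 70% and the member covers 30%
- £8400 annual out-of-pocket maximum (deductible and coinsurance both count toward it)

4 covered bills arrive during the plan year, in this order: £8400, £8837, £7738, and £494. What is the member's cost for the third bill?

£1528.60

#1 (£8400): deductible takes £2429, £5971 remains; coinsurance £5971 × 30% = £1791.30. Member pays £4220.30; OOP now £4220.30.
#2 (£8837): deductible already satisfied, so member's share is 30% × £8837 = £2651.10. Member owes £2651.10 (running OOP £6871.40).
#3 (£7738): deductible met; 30% of £7738 = £2321.40. Adding that to £6871.40 gives £9192.80, past the £8400 cap; member pays only £8400 − £6871.40 = £1528.60.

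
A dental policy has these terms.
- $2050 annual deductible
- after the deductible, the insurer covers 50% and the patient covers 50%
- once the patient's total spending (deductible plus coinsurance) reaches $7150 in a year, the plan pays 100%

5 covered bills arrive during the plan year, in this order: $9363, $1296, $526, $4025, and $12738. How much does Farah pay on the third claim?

Bill 1, $9363: $2050 finishes the deductible; $7313 goes to coinsurance; coinsurance $7313 × 50% = $3656.50. Patient pays $5706.50; OOP now $5706.50.
Bill 2, $1296: deductible already satisfied, so patient's share is 50% × $1296 = $648. Patient pays $648; OOP now $6354.50.
Bill 3, $526: 50% coinsurance on $526 = $263. Cost to patient: $263. OOP to date $6617.50.

$263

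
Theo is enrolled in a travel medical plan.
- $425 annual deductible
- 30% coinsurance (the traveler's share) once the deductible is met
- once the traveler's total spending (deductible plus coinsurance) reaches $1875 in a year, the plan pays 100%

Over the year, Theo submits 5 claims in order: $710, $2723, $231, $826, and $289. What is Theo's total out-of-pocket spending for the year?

$1731.20

Claim 1 ($710): $425 to deductible, leaving $285; 30% of $285 = $85.50. Cost to traveler: $510.50. OOP to date $510.50.
Claim 2 ($2723): deductible met; 30% of $2723 = $816.90. Traveler pays $816.90; OOP now $1327.40.
Claim 3 ($231): 30% coinsurance on $231 = $69.30. Cost to traveler: $69.30. OOP to date $1396.70.
Claim 4 ($826): deductible already satisfied, so traveler's share is 30% × $826 = $247.80. Cost to traveler: $247.80. OOP to date $1644.50.
Claim 5 ($289): deductible already satisfied, so traveler's share is 30% × $289 = $86.70. Traveler owes $86.70 (running OOP $1731.20).
Summing the traveler's payments: $510.50 + $816.90 + $69.30 + $247.80 + $86.70 = $1731.20.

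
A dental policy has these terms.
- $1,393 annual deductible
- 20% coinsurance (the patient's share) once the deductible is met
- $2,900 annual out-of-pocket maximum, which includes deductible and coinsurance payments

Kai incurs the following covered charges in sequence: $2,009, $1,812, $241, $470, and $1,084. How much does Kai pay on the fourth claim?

$94

Claim 1 ($2,009): $1,393 finishes the deductible; $616 goes to coinsurance; patient's 20% is $123.20. Cost to patient: $1,516.20. OOP to date $1,516.20.
Claim 2 ($1,812): 20% coinsurance on $1,812 = $362.40. Patient pays $362.40; OOP now $1,878.60.
Claim 3 ($241): deductible met; 20% of $241 = $48.20. Patient owes $48.20 (running OOP $1,926.80).
Claim 4 ($470): deductible already satisfied, so patient's share is 20% × $470 = $94. Patient owes $94 (running OOP $2,020.80).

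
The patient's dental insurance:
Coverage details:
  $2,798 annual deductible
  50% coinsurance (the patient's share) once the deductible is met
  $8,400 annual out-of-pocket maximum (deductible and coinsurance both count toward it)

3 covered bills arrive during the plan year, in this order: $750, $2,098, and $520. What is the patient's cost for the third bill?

Claim 1 ($750): all of it applies to the deductible. Patient owes $750 (running OOP $750).
Claim 2 ($2,098): $2,048 finishes the deductible; $50 goes to coinsurance; patient's 50% is $25. Cost to patient: $2,073. OOP to date $2,823.
Claim 3 ($520): deductible already satisfied, so patient's share is 50% × $520 = $260. Patient owes $260 (running OOP $3,083).

$260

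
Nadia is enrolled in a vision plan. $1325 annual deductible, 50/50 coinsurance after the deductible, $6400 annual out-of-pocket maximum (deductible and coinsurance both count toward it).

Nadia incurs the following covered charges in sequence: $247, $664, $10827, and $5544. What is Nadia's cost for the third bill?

$5489

Bill 1, $247: fully absorbed by the deductible. Member owes $247 (running OOP $247).
Bill 2, $664: fully absorbed by the deductible. Member owes $664 (running OOP $911).
Bill 3, $10827: $414 to deductible, leaving $10413; member's 50% is $5206.50. Claim cost before the cap: $414 + $5206.50 = $5620.50. That would push OOP to $6531.50, over the $6400 cap, so member pays $6400 − $911 = $5489.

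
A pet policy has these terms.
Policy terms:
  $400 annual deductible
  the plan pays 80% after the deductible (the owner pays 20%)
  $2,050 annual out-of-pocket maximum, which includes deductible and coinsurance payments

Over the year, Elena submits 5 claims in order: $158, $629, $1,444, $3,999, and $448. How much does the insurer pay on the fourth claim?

$3,199.20

Claim 1 ($158): fully absorbed by the deductible. Owner owes $158 (running OOP $158). Insurer: $158 − $158 = $0.
Claim 2 ($629): $242 finishes the deductible; $387 goes to coinsurance; owner's 20% is $77.40. Owner owes $319.40 (running OOP $477.40). Plan pays $629 − $319.40 = $309.60.
Claim 3 ($1,444): deductible already satisfied, so owner's share is 20% × $1,444 = $288.80. Cost to owner: $288.80. OOP to date $766.20. Plan pays $1,444 − $288.80 = $1,155.20.
Claim 4 ($3,999): 20% coinsurance on $3,999 = $799.80. Owner pays $799.80; OOP now $1,566. Plan pays $3,999 − $799.80 = $3,199.20.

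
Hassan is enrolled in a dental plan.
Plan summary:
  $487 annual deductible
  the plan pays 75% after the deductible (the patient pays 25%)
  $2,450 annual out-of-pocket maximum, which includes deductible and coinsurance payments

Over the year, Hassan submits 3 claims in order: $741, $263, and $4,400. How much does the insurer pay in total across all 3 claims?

Claim 1 ($741): $487 finishes the deductible; $254 goes to coinsurance; patient's 25% is $63.50. Patient owes $550.50 (running OOP $550.50). Insurer: $741 − $550.50 = $190.50.
Claim 2 ($263): deductible already satisfied, so patient's share is 25% × $263 = $65.75. Patient pays $65.75; OOP now $616.25. Insurer: $263 − $65.75 = $197.25.
Claim 3 ($4,400): deductible met; 25% of $4,400 = $1,100. Cost to patient: $1,100. OOP to date $1,716.25. Insurer: $4,400 − $1,100 = $3,300.
Insurer total: $190.50 + $197.25 + $3,300 = $3,687.75.

$3,687.75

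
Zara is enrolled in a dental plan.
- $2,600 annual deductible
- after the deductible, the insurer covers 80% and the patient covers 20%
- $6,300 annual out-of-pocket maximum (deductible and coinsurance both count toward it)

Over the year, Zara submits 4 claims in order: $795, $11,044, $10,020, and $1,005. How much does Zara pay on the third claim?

Claim 1 ($795): fully absorbed by the deductible. Patient pays $795; OOP now $795.
Claim 2 ($11,044): $1,805 to deductible, leaving $9,239; 20% of $9,239 = $1,847.80. Patient owes $3,652.80 (running OOP $4,447.80).
Claim 3 ($10,020): 20% coinsurance on $10,020 = $2,004. OOP would hit $6,451.80 > $6,300, so the cap limits the patient to $6,300 − $4,447.80 = $1,852.20.

$1,852.20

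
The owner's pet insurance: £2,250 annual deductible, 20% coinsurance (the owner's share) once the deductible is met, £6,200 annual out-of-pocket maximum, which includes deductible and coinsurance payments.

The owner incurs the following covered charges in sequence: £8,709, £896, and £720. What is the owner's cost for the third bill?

Claim 1 (£8,709): deductible takes £2,250, £6,459 remains; coinsurance £6,459 × 20% = £1,291.80. Owner pays £3,541.80; OOP now £3,541.80.
Claim 2 (£896): deductible met; 20% of £896 = £179.20. Owner owes £179.20 (running OOP £3,721).
Claim 3 (£720): 20% coinsurance on £720 = £144. Cost to owner: £144. OOP to date £3,865.

£144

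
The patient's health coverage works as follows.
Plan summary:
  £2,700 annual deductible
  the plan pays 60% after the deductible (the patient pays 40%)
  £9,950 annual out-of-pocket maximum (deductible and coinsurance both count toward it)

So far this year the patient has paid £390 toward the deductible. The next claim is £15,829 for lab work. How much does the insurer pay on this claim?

Deductible still to meet: £2,700 − £390 = £2,310.
That leaves £15,829 − £2,310 = £13,519 for coinsurance.
40% of £13,519 = £5,407.60 falls to the patient.
That puts the patient's cost at £2,310 + £5,407.60 = £7,717.60 before any cap.
Cumulative spending £390 + £7,717.60 = £8,107.60 stays under the £9,950 maximum.
The insurer covers the remainder: £15,829 − £7,717.60 = £8,111.40.

£8,111.40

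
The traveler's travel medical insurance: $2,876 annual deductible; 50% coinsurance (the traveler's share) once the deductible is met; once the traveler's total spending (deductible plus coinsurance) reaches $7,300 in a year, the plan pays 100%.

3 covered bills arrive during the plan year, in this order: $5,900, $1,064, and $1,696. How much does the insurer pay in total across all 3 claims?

$2,892

Claim 1 ($5,900): $2,876 to deductible, leaving $3,024; traveler's 50% is $1,512. Traveler owes $4,388 (running OOP $4,388). Insurer: $5,900 − $4,388 = $1,512.
Claim 2 ($1,064): deductible already satisfied, so traveler's share is 50% × $1,064 = $532. Traveler owes $532 (running OOP $4,920). Insurer: $1,064 − $532 = $532.
Claim 3 ($1,696): deductible met; 50% of $1,696 = $848. Cost to traveler: $848. OOP to date $5,768. Plan pays $1,696 − $848 = $848.
Insurer total: $1,512 + $532 + $848 = $2,892.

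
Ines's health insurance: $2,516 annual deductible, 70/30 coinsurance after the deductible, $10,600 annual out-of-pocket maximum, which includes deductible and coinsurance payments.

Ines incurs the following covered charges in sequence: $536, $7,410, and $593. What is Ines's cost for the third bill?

Claim 1 — $536: all of it applies to the deductible. Cost to patient: $536. OOP to date $536.
Claim 2 — $7,410: $1,980 to deductible, leaving $5,430; coinsurance $5,430 × 30% = $1,629. Cost to patient: $3,609. OOP to date $4,145.
Claim 3 — $593: deductible already satisfied, so patient's share is 30% × $593 = $177.90. Patient owes $177.90 (running OOP $4,322.90).

$177.90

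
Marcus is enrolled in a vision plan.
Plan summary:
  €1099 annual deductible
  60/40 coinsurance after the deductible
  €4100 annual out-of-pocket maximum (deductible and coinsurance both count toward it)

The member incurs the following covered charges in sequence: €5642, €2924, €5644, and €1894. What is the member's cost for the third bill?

Bill 1, €5642: deductible takes €1099, €4543 remains; member's 40% is €1817.20. Member owes €2916.20 (running OOP €2916.20).
Bill 2, €2924: deductible met; 40% of €2924 = €1169.60. Cost to member: €1169.60. OOP to date €4085.80.
Bill 3, €5644: 40% coinsurance on €5644 = €2257.60. Adding that to €4085.80 gives €6343.40, past the €4100 cap; member pays only €4100 − €4085.80 = €14.20.

€14.20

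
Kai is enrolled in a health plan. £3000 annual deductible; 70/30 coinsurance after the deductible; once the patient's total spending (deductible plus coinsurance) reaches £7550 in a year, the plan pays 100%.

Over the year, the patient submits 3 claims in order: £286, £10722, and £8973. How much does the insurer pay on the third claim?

£6825.40

#1 (£286): fully absorbed by the deductible. Patient owes £286 (running OOP £286). Plan pays £286 − £286 = £0.
#2 (£10722): deductible takes £2714, £8008 remains; coinsurance £8008 × 30% = £2402.40. Patient pays £5116.40; OOP now £5402.40. Insurer: £10722 − £5116.40 = £5605.60.
#3 (£8973): deductible already satisfied, so patient's share is 30% × £8973 = £2691.90. Adding that to £5402.40 gives £8094.30, past the £7550 cap; patient pays only £7550 − £5402.40 = £2147.60. Plan pays £8973 − £2147.60 = £6825.40.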